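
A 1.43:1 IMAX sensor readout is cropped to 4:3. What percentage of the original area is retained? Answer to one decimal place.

4:3 is narrower than 1.43:1 IMAX, so the crop keeps the full height and trims the width.
(1.333)/(1.430) ≈ 0.932 of the area survives.

93.2%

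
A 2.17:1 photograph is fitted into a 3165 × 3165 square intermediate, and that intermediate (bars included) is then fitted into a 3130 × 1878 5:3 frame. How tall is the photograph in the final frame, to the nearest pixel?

First fit — 2.17:1 into 3165×3165 spans the width: 3165.00 × 1458.53.
square in 3130×1878: fills the height, so the intermediate becomes 1878.00 × 1878.00 — a scale of ×0.5934.
The photograph scales with it: height 1458.53 × 0.5934 ≈ 865.44.

865 px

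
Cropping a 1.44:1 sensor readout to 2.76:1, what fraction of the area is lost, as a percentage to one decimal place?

Going from 1.44:1 to 2.76:1 means cutting height while keeping width.
(1.440)/(2.760) ≈ 0.522 of the area survives, leaving 47.83% discarded.

47.8%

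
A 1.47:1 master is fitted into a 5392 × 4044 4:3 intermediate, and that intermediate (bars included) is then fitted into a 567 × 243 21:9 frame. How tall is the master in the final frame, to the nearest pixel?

First fit — 1.47:1 into 5392×4044 spans the width: 5392.00 × 3668.03.
4:3 in 567×243: fills the height, so the intermediate becomes 324.00 × 243.00 — a scale of ×0.0601.
Applying the same ×0.0601: 3668.03 → 220.41.

220 px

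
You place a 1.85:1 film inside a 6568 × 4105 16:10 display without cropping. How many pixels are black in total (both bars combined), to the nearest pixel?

3643465 pixels

1.85:1 (1.850) > 16:10 (1.600), so the film fills the width.
The film is 6568 / 1.850 ≈ 3550.2703 px tall.
Leftover height: 4105 − 3550.2703 = 554.7297 px.
That's 554.7297 × 6568 ≈ 3643465 black pixels.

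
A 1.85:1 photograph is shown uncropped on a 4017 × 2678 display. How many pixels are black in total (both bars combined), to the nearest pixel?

1.85:1 is wider than 3×2, so it spans the full width.
That makes the image 2171.3514 px tall (4017 / 1.850).
Black = 2678 − 2171.3514 = 506.6486 px.
Bar area = 506.6486 × 4017 ≈ 2035208 px.

2035208 pixels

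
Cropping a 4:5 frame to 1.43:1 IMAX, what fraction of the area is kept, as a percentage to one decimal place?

55.9%

The width stays; only height is cut (since 1.43:1 IMAX is wider than 4:5).
Fraction kept = (0.800)/(1.430) ≈ 55.94%.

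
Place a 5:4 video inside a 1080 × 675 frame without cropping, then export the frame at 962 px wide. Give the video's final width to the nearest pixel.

At 1080×675 the video is height-limited, so width = 675 × 5/4 ≈ 843.75 px.
Resizing to 962 px wide multiplies everything by 0.8907: 843.75 → 751.56 px.

752 px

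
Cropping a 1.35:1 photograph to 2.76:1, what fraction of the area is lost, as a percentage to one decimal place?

51.1%

The width stays; only height is cut (since 2.76:1 is wider than 1.35:1).
Area ratio = (1.350)/(2.760) = 48.91%; the remaining 51.09% is cropped out.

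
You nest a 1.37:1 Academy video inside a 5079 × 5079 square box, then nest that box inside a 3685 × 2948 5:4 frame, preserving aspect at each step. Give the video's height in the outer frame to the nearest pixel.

1.37:1 Academy in 5079×5079: fills the width, so the video is 5079.00 × 3707.30.
The square canvas is height-limited in 3685×2948, giving 2948.00 × 2948.00; scale factor 0.5804.
Applying the same ×0.5804: 3707.30 → 2151.82.

2152 px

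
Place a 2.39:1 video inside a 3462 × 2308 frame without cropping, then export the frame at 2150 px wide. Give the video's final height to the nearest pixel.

900 px

In the 3462×2308 frame the video fills the width: height = 3462 / 2.390 ≈ 1448.54 px.
Scaling 3462 → 2150 is ×0.6210, so the height becomes 1448.54 × 0.6210 ≈ 899.58 px.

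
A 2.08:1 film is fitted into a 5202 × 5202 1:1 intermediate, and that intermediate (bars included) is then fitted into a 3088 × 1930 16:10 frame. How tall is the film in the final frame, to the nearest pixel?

First fit — 2.08:1 into 5202×5202 spans the width: 5202.00 × 2500.96.
The 1:1 canvas is height-limited in 3088×1930, giving 1930.00 × 1930.00; scale factor 0.3710.
So the film's height is 2500.96 × 0.3710 ≈ 927.88.

928 px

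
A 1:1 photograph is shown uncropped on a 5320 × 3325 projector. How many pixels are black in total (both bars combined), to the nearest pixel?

1:1 (1.000) < 16:10 (1.600), so the photograph fills the height.
Content width = 3325 × 1/1 ≈ 3325.0000 px.
Leftover width: 5320 − 3325.0000 = 1995.0000 px.
Bar area = 1995.0000 × 3325 ≈ 6633375 px.

6633375 pixels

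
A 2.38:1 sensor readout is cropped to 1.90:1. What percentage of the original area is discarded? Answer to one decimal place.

Going from 2.38:1 to 1.90:1 means cutting width while keeping height.
(1.900)/(2.380) ≈ 0.798 of the area survives, leaving 20.17% discarded.

20.2%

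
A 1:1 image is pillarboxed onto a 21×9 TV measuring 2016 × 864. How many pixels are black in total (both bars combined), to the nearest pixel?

995328 pixels

Since 1.000 < 2.333, the image is height-limited.
The image is 864 × 1/1 ≈ 864.0000 px wide.
Black = 2016 − 864.0000 = 1152.0000 px.
Bar area = 1152.0000 × 864 ≈ 995328 px.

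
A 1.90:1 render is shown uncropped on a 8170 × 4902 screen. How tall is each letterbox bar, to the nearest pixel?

301 px

1.90:1 is wider than 5:3, so it spans the full width.
The render is 8170 / 1.900 ≈ 4300.00 px tall.
4902 − 4300.00 = 602.00 px of bars (301.00 each).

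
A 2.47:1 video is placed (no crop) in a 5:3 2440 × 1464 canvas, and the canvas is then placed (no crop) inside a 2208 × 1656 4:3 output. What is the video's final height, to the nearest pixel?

894 px

First fit — 2.47:1 into 2440×1464 spans the width: 2440.00 × 987.85.
Second fit — the 5:3 canvas into 2208×1656 spans the width: 2208.00 × 1324.80 (×0.9049 from 2440×1464).
The video scales with it: height 987.85 × 0.9049 ≈ 893.93.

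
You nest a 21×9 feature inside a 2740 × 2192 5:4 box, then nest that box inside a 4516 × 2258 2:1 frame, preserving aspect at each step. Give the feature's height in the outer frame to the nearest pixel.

Inside the 2740×2192 canvas the feature is width-limited at 2740.00 × 1174.29.
The 5:4 canvas is height-limited in 4516×2258, giving 2822.50 × 2258.00; scale factor 1.0301.
Applying the same ×1.0301: 1174.29 → 1209.64.

1210 px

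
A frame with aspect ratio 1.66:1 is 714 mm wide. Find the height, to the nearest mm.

430 mm

At 1.66:1, 714 / 1.660 ≈ 430.12.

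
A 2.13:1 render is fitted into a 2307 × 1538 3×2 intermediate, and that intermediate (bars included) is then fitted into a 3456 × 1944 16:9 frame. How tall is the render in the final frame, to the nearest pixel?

2.13:1 in 2307×1538: fills the width, so the render is 2307.00 × 1083.10.
3×2 in 3456×1944: fills the height, so the intermediate becomes 2916.00 × 1944.00 — a scale of ×1.2640.
Applying the same ×1.2640: 1083.10 → 1369.01.

1369 px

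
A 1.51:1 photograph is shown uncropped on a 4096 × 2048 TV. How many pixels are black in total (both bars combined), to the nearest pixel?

1.51:1 (1.510) < Univisium 2:1 (2.000), so the photograph fills the height.
The photograph is 2048 × 1.510 ≈ 3092.4800 px wide.
4096 − 3092.4800 = 1003.5200 px of bars.
That's 1003.5200 × 2048 ≈ 2055209 black pixels.

2055209 pixels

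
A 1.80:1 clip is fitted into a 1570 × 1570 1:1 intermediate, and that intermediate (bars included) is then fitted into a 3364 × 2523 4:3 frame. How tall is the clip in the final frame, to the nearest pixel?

1402 px

1.80:1 in 1570×1570: fills the width, so the clip is 1570.00 × 872.22.
The 1:1 canvas is height-limited in 3364×2523, giving 2523.00 × 2523.00; scale factor 1.6070.
Applying the same ×1.6070: 872.22 → 1401.67.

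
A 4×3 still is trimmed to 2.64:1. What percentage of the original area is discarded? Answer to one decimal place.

The width stays; only height is cut (since 2.64:1 is wider than 4×3).
Area ratio = (1.333)/(2.640) = 50.51%; the remaining 49.49% is cropped out.

49.5%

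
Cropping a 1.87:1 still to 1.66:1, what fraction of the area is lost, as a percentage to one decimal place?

The height stays; only width is cut (since 1.66:1 is narrower than 1.87:1).
Fraction kept = (1.660)/(1.870) ≈ 88.77%, so 11.23% is lost.

11.2%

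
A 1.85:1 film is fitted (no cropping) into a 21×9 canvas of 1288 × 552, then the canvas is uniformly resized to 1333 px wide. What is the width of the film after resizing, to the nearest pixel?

Fitted into 1288×552, the film spans the height; its width is 552 × 1.850 ≈ 1021.20 px.
The frame scales by 1333/1288 = 1.0349; 1021.20 × 1.0349 ≈ 1056.88 px.

1057 px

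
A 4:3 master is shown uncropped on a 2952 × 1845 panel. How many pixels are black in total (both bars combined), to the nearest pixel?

907740 pixels

Since 1.333 < 1.600, the master is height-limited.
That makes the image 2460.0000 px wide (1845 × 4/3).
Black = 2952 − 2460.0000 = 492.0000 px.
Bar area = 492.0000 × 1845 ≈ 907740 px.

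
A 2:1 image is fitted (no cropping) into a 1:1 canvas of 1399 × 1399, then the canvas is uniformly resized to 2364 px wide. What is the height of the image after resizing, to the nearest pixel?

At 1399×1399 the image is width-limited, so height = 1399 × 1/2 ≈ 699.50 px.
Resizing to 2364 px wide multiplies everything by 1.6898: 699.50 → 1182.00 px.

1182 px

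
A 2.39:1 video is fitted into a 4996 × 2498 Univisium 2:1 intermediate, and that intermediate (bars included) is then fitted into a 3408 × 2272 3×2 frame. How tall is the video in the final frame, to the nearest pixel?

1426 px

Inside the 4996×2498 canvas the video is width-limited at 4996.00 × 2090.38.
Second fit — the Univisium 2:1 canvas into 3408×2272 spans the width: 3408.00 × 1704.00 (×0.6821 from 4996×2498).
The video scales with it: height 2090.38 × 0.6821 ≈ 1425.94.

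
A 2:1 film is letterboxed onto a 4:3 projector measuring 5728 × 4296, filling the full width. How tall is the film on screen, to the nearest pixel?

The film is 5728 × 1/2 ≈ 2864.00 px tall.

2864 px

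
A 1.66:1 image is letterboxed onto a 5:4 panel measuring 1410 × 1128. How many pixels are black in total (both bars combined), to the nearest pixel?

Since 1.660 > 1.250, the image is width-limited.
The image is 1410 / 1.660 ≈ 849.3976 px tall.
Leftover height: 1128 − 849.3976 = 278.6024 px.
That's 278.6024 × 1410 ≈ 392829 black pixels.

392829 pixels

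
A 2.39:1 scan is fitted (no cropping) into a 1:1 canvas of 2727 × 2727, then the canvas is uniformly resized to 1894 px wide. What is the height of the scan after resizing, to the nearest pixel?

792 px

Fitted into 2727×2727, the scan spans the width; its height is 2727 / 2.390 ≈ 1141.00 px.
Scaling 2727 → 1894 is ×0.6945, so the height becomes 1141.00 × 0.6945 ≈ 792.47 px.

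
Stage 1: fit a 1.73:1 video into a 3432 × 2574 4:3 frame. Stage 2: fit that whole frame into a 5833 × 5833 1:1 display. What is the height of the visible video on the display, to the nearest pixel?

Inside the 3432×2574 canvas the video is width-limited at 3432.00 × 1983.82.
4:3 in 5833×5833: fills the width, so the intermediate becomes 5833.00 × 4374.75 — a scale of ×1.6996.
So the video's height is 1983.82 × 1.6996 ≈ 3371.68.

3372 px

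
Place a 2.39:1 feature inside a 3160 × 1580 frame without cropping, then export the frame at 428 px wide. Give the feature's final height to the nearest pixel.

179 px

At 3160×1580 the feature is width-limited, so height = 3160 / 2.390 ≈ 1322.18 px.
The frame scales by 428/3160 = 0.1354; 1322.18 × 0.1354 ≈ 179.08 px.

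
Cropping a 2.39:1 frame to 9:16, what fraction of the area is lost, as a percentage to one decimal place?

9:16 is narrower than 2.39:1, so the crop keeps the full height and trims the width.
Fraction kept = (0.562)/(2.390) ≈ 23.54%, so 76.46% is lost.

76.5%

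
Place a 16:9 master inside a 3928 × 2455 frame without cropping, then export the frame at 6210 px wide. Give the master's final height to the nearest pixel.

At 3928×2455 the master is width-limited, so height = 3928 × 9/16 ≈ 2209.50 px.
The frame scales by 6210/3928 = 1.5810; 2209.50 × 1.5810 ≈ 3493.12 px.

3493 px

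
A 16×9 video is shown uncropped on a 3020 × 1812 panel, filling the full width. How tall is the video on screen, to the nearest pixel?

1699 px

Content height = 3020 × 9/16 ≈ 1698.75 px.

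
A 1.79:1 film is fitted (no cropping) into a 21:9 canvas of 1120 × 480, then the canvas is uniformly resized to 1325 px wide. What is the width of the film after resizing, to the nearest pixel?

In the 1120×480 frame the film fills the height: width = 480 × 1.790 ≈ 859.20 px.
The frame scales by 1325/1120 = 1.1830; 859.20 × 1.1830 ≈ 1016.46 px.

1016 px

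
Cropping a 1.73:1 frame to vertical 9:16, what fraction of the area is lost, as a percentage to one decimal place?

Going from 1.73:1 to vertical 9:16 means cutting width while keeping height.
(0.562)/(1.730) ≈ 0.325 of the area survives, leaving 67.49% discarded.

67.5%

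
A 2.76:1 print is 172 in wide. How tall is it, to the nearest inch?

At 2.76:1, 172 / 2.760 ≈ 62.32.

62 in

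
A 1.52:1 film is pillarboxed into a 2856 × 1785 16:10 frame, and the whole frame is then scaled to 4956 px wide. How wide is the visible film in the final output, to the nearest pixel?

4708 px

In the 2856×1785 frame the film fills the height: width = 1785 × 1.520 ≈ 2713.20 px.
Resizing to 4956 px wide multiplies everything by 1.7353: 2713.20 → 4708.20 px.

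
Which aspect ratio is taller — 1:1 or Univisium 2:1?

1 and Univisium 2:1 = 2; 2 > 1. The smaller width-to-height ratio is the taller frame.

1:1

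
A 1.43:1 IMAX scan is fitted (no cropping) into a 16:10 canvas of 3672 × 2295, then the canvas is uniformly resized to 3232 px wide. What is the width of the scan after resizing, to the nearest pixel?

In the 3672×2295 frame the scan fills the height: width = 2295 × 1.430 ≈ 3281.85 px.
Resizing to 3232 px wide multiplies everything by 0.8802: 3281.85 → 2888.60 px.

2889 px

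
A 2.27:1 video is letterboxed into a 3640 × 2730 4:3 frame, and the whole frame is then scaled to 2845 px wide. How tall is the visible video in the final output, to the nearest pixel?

At 3640×2730 the video is width-limited, so height = 3640 / 2.270 ≈ 1603.52 px.
Resizing to 2845 px wide multiplies everything by 0.7816: 1603.52 → 1253.30 px.

1253 px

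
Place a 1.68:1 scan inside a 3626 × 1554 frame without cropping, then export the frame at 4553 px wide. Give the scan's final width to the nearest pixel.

3278 px

In the 3626×1554 frame the scan fills the height: width = 1554 × 1.680 ≈ 2610.72 px.
The frame scales by 4553/3626 = 1.2557; 2610.72 × 1.2557 ≈ 3278.16 px.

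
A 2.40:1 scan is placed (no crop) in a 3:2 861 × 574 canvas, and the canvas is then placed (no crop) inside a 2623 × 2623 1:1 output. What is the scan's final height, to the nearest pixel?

First fit — 2.40:1 into 861×574 spans the width: 861.00 × 358.75.
3:2 in 2623×2623: fills the width, so the intermediate becomes 2623.00 × 1748.67 — a scale of ×3.0465.
So the scan's height is 358.75 × 3.0465 ≈ 1092.92.

1093 px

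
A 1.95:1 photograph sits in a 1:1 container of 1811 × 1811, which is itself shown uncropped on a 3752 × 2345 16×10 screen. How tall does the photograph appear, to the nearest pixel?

1203 px

1.95:1 in 1811×1811: fills the width, so the photograph is 1811.00 × 928.72.
The 1:1 canvas is height-limited in 3752×2345, giving 2345.00 × 2345.00; scale factor 1.2949.
The photograph scales with it: height 928.72 × 1.2949 ≈ 1202.56.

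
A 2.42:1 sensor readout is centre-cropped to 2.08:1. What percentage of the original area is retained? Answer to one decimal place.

86.0%

The height stays; only width is cut (since 2.08:1 is narrower than 2.42:1).
Fraction kept = (2.080)/(2.420) ≈ 85.95%.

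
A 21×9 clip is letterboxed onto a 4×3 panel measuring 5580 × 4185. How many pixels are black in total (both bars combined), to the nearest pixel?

10008129 pixels

21×9 is wider than 4×3, so it spans the full width.
Content height = 5580 × 9/21 ≈ 2391.4286 px.
4185 − 2391.4286 = 1793.5714 px of bars.
That's 1793.5714 × 5580 ≈ 10008129 black pixels.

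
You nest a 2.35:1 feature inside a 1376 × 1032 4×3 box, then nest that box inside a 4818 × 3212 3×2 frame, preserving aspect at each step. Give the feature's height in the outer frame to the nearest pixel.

First fit — 2.35:1 into 1376×1032 spans the width: 1376.00 × 585.53.
4×3 in 4818×3212: fills the height, so the intermediate becomes 4282.67 × 3212.00 — a scale of ×3.1124.
The feature scales with it: height 585.53 × 3.1124 ≈ 1822.41.

1822 px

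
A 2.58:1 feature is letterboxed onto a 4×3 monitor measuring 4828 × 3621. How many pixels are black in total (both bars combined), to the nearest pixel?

8447466 pixels

Since 2.580 > 1.333, the feature is width-limited.
That makes the image 1871.3178 px tall (4828 / 2.580).
3621 − 1871.3178 = 1749.6822 px of bars.
That's 1749.6822 × 4828 ≈ 8447466 black pixels.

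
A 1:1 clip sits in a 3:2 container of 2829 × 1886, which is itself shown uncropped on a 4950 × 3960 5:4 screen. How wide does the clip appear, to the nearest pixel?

3300 px

1:1 in 2829×1886: fills the height, so the clip is 1886.00 × 1886.00.
The 3:2 canvas is width-limited in 4950×3960, giving 4950.00 × 3300.00; scale factor 1.7497.
Applying the same ×1.7497: 1886.00 → 3300.00.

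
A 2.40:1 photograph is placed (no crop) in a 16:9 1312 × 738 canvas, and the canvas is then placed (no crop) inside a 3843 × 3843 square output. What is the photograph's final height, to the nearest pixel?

2.40:1 in 1312×738: fills the width, so the photograph is 1312.00 × 546.67.
Second fit — the 16:9 canvas into 3843×3843 spans the width: 3843.00 × 2161.69 (×2.9291 from 1312×738).
Applying the same ×2.9291: 546.67 → 1601.25.

1601 px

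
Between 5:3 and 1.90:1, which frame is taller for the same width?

5:3

5:3 = 1.667 and 1.9; 1.9 > 1.667. The smaller width-to-height ratio is the taller frame.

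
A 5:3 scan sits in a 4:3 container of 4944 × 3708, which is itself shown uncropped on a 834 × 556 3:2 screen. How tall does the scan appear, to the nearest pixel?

445 px

Inside the 4944×3708 canvas the scan is width-limited at 4944.00 × 2966.40.
Second fit — the 4:3 canvas into 834×556 spans the height: 741.33 × 556.00 (×0.1499 from 4944×3708).
The scan scales with it: height 2966.40 × 0.1499 ≈ 444.80.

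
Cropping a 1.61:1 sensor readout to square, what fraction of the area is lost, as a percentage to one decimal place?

Going from 1.61:1 to square means cutting width while keeping height.
(1.000)/(1.610) ≈ 0.621 of the area survives, leaving 37.89% discarded.

37.9%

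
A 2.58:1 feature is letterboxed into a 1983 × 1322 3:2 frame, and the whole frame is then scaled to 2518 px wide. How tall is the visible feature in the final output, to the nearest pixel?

976 px

In the 1983×1322 frame the feature fills the width: height = 1983 / 2.580 ≈ 768.60 px.
Scaling 1983 → 2518 is ×1.2698, so the height becomes 768.60 × 1.2698 ≈ 975.97 px.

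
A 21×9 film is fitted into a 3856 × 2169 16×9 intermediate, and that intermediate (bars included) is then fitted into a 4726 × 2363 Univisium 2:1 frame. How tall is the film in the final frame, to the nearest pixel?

21×9 in 3856×2169: fills the width, so the film is 3856.00 × 1652.57.
Second fit — the 16×9 canvas into 4726×2363 spans the height: 4200.89 × 2363.00 (×1.0894 from 3856×2169).
The film scales with it: height 1652.57 × 1.0894 ≈ 1800.38.

1800 px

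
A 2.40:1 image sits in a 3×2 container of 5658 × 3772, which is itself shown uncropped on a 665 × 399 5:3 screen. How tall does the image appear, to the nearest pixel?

2.40:1 in 5658×3772: fills the width, so the image is 5658.00 × 2357.50.
3×2 in 665×399: fills the height, so the intermediate becomes 598.50 × 399.00 — a scale of ×0.1058.
So the image's height is 2357.50 × 0.1058 ≈ 249.38.

249 px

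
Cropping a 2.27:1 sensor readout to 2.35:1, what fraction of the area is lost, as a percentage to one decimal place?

3.4%

Going from 2.27:1 to 2.35:1 means cutting height while keeping width.
Area ratio = (2.270)/(2.350) = 96.60%; the remaining 3.40% is cropped out.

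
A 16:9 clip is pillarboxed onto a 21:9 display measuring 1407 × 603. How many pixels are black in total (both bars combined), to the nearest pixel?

202005 pixels

Since 1.778 < 2.333, the clip is height-limited.
That makes the image 1072.0000 px wide (603 × 16/9).
Leftover width: 1407 − 1072.0000 = 335.0000 px.
Bar area = 335.0000 × 603 ≈ 202005 px.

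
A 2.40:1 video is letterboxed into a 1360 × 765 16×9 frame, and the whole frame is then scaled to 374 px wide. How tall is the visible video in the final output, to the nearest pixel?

At 1360×765 the video is width-limited, so height = 1360 / 2.400 ≈ 566.67 px.
Scaling 1360 → 374 is ×0.2750, so the height becomes 566.67 × 0.2750 ≈ 155.83 px.

156 px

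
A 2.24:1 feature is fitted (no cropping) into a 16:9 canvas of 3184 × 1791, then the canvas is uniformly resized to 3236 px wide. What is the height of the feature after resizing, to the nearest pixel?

1445 px

In the 3184×1791 frame the feature fills the width: height = 3184 / 2.240 ≈ 1421.43 px.
Resizing to 3236 px wide multiplies everything by 1.0163: 1421.43 → 1444.64 px.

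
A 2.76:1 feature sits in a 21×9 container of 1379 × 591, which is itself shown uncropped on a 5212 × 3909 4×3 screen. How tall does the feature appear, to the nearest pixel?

1888 px

Inside the 1379×591 canvas the feature is width-limited at 1379.00 × 499.64.
Second fit — the 21×9 canvas into 5212×3909 spans the width: 5212.00 × 2233.71 (×3.7796 from 1379×591).
Applying the same ×3.7796: 499.64 → 1888.41.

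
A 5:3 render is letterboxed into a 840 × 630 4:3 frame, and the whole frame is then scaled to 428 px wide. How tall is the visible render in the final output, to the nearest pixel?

At 840×630 the render is width-limited, so height = 840 × 3/5 ≈ 504.00 px.
Scaling 840 → 428 is ×0.5095, so the height becomes 504.00 × 0.5095 ≈ 256.80 px.

257 px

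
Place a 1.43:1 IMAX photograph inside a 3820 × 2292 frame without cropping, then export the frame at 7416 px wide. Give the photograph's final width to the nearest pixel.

Fitted into 3820×2292, the photograph spans the height; its width is 2292 × 1.430 ≈ 3277.56 px.
Scaling 3820 → 7416 is ×1.9414, so the width becomes 3277.56 × 1.9414 ≈ 6362.93 px.

6363 px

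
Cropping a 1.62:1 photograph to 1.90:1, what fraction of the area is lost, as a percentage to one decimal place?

14.7%

Going from 1.62:1 to 1.90:1 means cutting height while keeping width.
Fraction kept = (1.620)/(1.900) ≈ 85.26%, so 14.74% is lost.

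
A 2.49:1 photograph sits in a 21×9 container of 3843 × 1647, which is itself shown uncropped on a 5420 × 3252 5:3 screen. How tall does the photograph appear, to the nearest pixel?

2177 px

First fit — 2.49:1 into 3843×1647 spans the width: 3843.00 × 1543.37.
21×9 in 5420×3252: fills the width, so the intermediate becomes 5420.00 × 2322.86 — a scale of ×1.4104.
So the photograph's height is 1543.37 × 1.4104 ≈ 2176.71.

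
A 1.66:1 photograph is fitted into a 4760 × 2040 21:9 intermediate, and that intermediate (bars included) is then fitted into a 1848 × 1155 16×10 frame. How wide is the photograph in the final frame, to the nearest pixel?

1.66:1 in 4760×2040: fills the height, so the photograph is 3386.40 × 2040.00.
The 21:9 canvas is width-limited in 1848×1155, giving 1848.00 × 792.00; scale factor 0.3882.
The photograph scales with it: width 3386.40 × 0.3882 ≈ 1314.72.

1315 px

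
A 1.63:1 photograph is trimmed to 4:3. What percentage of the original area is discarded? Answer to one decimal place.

Going from 1.63:1 to 4:3 means cutting width while keeping height.
(1.333)/(1.630) ≈ 0.818 of the area survives, leaving 18.20% discarded.

18.2%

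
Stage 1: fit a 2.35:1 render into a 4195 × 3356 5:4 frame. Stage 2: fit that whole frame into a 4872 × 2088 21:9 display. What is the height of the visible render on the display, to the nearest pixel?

2.35:1 in 4195×3356: fills the width, so the render is 4195.00 × 1785.11.
The 5:4 canvas is height-limited in 4872×2088, giving 2610.00 × 2088.00; scale factor 0.6222.
The render scales with it: height 1785.11 × 0.6222 ≈ 1110.64.

1111 px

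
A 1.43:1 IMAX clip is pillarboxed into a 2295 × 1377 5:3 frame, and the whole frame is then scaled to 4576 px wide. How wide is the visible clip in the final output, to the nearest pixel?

3926 px

In the 2295×1377 frame the clip fills the height: width = 1377 × 1.430 ≈ 1969.11 px.
Scaling 2295 → 4576 is ×1.9939, so the width becomes 1969.11 × 1.9939 ≈ 3926.21 px.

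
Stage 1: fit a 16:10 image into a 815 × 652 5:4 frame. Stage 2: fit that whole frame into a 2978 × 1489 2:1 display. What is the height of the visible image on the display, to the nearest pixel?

First fit — 16:10 into 815×652 spans the width: 815.00 × 509.38.
The 5:4 canvas is height-limited in 2978×1489, giving 1861.25 × 1489.00; scale factor 2.2837.
So the image's height is 509.38 × 2.2837 ≈ 1163.28.

1163 px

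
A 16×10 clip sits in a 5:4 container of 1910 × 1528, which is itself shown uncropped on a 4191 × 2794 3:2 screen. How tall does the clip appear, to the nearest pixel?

2183 px

16×10 in 1910×1528: fills the width, so the clip is 1910.00 × 1193.75.
5:4 in 4191×2794: fills the height, so the intermediate becomes 3492.50 × 2794.00 — a scale of ×1.8285.
The clip scales with it: height 1193.75 × 1.8285 ≈ 2182.81.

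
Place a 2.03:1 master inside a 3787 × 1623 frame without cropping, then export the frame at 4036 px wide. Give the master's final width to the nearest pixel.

3511 px

Fitted into 3787×1623, the master spans the height; its width is 1623 × 2.030 ≈ 3294.69 px.
Resizing to 4036 px wide multiplies everything by 1.0658: 3294.69 → 3511.32 px.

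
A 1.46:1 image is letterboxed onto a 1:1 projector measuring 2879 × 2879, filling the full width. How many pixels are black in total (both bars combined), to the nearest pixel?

Content height = 2879 / 1.460 ≈ 1971.9178 px.
2879 − 1971.9178 = 907.0822 px of bars.
Bar area = 907.0822 × 2879 ≈ 2611490 px.

2611490 pixels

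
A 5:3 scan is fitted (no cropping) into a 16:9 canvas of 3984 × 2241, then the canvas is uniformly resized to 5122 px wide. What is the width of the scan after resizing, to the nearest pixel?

Fitted into 3984×2241, the scan spans the height; its width is 2241 × 5/3 ≈ 3735.00 px.
Resizing to 5122 px wide multiplies everything by 1.2856: 3735.00 → 4801.88 px.

4802 px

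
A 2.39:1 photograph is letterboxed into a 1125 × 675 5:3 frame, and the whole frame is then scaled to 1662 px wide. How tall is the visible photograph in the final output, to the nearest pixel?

Fitted into 1125×675, the photograph spans the width; its height is 1125 / 2.390 ≈ 470.71 px.
Resizing to 1662 px wide multiplies everything by 1.4773: 470.71 → 695.40 px.

695 px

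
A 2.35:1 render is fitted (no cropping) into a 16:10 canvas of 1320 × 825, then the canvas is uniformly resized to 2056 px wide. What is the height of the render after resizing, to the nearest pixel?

At 1320×825 the render is width-limited, so height = 1320 / 2.350 ≈ 561.70 px.
Scaling 1320 → 2056 is ×1.5576, so the height becomes 561.70 × 1.5576 ≈ 874.89 px.

875 px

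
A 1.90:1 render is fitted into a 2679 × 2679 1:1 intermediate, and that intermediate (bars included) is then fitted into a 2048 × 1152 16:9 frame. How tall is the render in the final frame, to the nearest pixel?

Inside the 2679×2679 canvas the render is width-limited at 2679.00 × 1410.00.
The 1:1 canvas is height-limited in 2048×1152, giving 1152.00 × 1152.00; scale factor 0.4300.
So the render's height is 1410.00 × 0.4300 ≈ 606.32.

606 px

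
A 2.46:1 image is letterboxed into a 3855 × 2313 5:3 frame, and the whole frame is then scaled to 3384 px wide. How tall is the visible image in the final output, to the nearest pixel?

1376 px

In the 3855×2313 frame the image fills the width: height = 3855 / 2.460 ≈ 1567.07 px.
Resizing to 3384 px wide multiplies everything by 0.8778: 1567.07 → 1375.61 px.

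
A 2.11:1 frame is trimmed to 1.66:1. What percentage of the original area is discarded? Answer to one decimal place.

Going from 2.11:1 to 1.66:1 means cutting width while keeping height.
(1.660)/(2.110) ≈ 0.787 of the area survives, leaving 21.33% discarded.

21.3%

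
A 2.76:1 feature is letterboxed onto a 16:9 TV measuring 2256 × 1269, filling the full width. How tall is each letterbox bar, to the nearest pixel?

That makes the image 817.39 px tall (2256 / 2.760).
Black = 1269 − 817.39 = 451.61 px, or 225.80 per bar.

226 px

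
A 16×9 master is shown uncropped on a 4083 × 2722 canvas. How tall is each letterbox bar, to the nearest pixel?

213 px

16×9 is wider than 3:2, so it spans the full width.
That makes the image 2296.69 px tall (4083 × 9/16).
Leftover height: 2722 − 2296.69 = 425.31 px → 212.66 each side.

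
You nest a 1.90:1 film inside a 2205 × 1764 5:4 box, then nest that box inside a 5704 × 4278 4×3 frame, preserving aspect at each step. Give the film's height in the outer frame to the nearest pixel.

First fit — 1.90:1 into 2205×1764 spans the width: 2205.00 × 1160.53.
5:4 in 5704×4278: fills the height, so the intermediate becomes 5347.50 × 4278.00 — a scale of ×2.4252.
Applying the same ×2.4252: 1160.53 → 2814.47.

2814 px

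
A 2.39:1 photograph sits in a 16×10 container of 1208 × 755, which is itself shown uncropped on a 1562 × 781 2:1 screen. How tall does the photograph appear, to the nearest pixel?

2.39:1 in 1208×755: fills the width, so the photograph is 1208.00 × 505.44.
Second fit — the 16×10 canvas into 1562×781 spans the height: 1249.60 × 781.00 (×1.0344 from 1208×755).
The photograph scales with it: height 505.44 × 1.0344 ≈ 522.85.

523 px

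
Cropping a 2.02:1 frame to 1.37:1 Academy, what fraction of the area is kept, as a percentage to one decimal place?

67.8%

Going from 2.02:1 to 1.37:1 Academy means cutting width while keeping height.
Fraction kept = (1.370)/(2.020) ≈ 67.82%.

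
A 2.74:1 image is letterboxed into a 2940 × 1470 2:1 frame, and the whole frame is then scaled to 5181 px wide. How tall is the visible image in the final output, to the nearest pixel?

1891 px

In the 2940×1470 frame the image fills the width: height = 2940 / 2.740 ≈ 1072.99 px.
The frame scales by 5181/2940 = 1.7622; 1072.99 × 1.7622 ≈ 1890.88 px.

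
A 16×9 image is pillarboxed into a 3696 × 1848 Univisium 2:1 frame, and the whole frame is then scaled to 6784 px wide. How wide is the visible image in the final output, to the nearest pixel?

Fitted into 3696×1848, the image spans the height; its width is 1848 × 16/9 ≈ 3285.33 px.
Scaling 3696 → 6784 is ×1.8355, so the width becomes 3285.33 × 1.8355 ≈ 6030.22 px.

6030 px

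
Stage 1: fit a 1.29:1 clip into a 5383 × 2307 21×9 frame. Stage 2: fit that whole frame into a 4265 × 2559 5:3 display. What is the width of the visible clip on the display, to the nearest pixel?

2358 px

First fit — 1.29:1 into 5383×2307 spans the height: 2976.03 × 2307.00.
The 21×9 canvas is width-limited in 4265×2559, giving 4265.00 × 1827.86; scale factor 0.7923.
So the clip's width is 2976.03 × 0.7923 ≈ 2357.94.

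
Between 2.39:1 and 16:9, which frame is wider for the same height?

2.39:1

2.39 and 16:9 = 1.778; 2.39 > 1.778.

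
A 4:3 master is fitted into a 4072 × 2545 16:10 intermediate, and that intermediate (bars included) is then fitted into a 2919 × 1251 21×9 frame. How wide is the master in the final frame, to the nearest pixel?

1668 px

First fit — 4:3 into 4072×2545 spans the height: 3393.33 × 2545.00.
The 16:10 canvas is height-limited in 2919×1251, giving 2001.60 × 1251.00; scale factor 0.4916.
Applying the same ×0.4916: 3393.33 → 1668.00.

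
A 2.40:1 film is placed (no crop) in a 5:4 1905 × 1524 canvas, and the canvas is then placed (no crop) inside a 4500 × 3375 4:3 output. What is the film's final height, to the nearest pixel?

First fit — 2.40:1 into 1905×1524 spans the width: 1905.00 × 793.75.
The 5:4 canvas is height-limited in 4500×3375, giving 4218.75 × 3375.00; scale factor 2.2146.
So the film's height is 793.75 × 2.2146 ≈ 1757.81.

1758 px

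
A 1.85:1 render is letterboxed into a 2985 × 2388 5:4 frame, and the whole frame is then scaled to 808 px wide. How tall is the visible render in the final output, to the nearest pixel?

At 2985×2388 the render is width-limited, so height = 2985 / 1.850 ≈ 1613.51 px.
Scaling 2985 → 808 is ×0.2707, so the height becomes 1613.51 × 0.2707 ≈ 436.76 px.

437 px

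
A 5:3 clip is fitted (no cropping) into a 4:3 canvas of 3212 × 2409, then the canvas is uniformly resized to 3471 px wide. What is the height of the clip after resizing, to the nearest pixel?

At 3212×2409 the clip is width-limited, so height = 3212 × 3/5 ≈ 1927.20 px.
The frame scales by 3471/3212 = 1.0806; 1927.20 × 1.0806 ≈ 2082.60 px.

2083 px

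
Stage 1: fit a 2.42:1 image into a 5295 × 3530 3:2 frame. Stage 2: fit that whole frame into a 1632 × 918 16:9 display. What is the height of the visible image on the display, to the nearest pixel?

569 px

2.42:1 in 5295×3530: fills the width, so the image is 5295.00 × 2188.02.
Second fit — the 3:2 canvas into 1632×918 spans the height: 1377.00 × 918.00 (×0.2601 from 5295×3530).
The image scales with it: height 2188.02 × 0.2601 ≈ 569.01.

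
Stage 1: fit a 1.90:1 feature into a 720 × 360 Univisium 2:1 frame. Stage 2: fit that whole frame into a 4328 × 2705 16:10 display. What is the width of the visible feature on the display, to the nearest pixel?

Inside the 720×360 canvas the feature is height-limited at 684.00 × 360.00.
Univisium 2:1 in 4328×2705: fills the width, so the intermediate becomes 4328.00 × 2164.00 — a scale of ×6.0111.
So the feature's width is 684.00 × 6.0111 ≈ 4111.60.

4112 px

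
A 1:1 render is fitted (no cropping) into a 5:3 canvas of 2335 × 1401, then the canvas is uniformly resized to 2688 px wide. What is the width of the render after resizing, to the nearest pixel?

Fitted into 2335×1401, the render spans the height; its width is 1401 × 1/1 ≈ 1401.00 px.
Resizing to 2688 px wide multiplies everything by 1.1512: 1401.00 → 1612.80 px.

1613 px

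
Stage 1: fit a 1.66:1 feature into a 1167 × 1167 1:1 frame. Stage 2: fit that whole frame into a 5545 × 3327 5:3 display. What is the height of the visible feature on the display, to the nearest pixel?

2004 px

First fit — 1.66:1 into 1167×1167 spans the width: 1167.00 × 703.01.
Second fit — the 1:1 canvas into 5545×3327 spans the height: 3327.00 × 3327.00 (×2.8509 from 1167×1167).
Applying the same ×2.8509: 703.01 → 2004.22.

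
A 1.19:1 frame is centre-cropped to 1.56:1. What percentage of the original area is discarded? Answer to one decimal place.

1.56:1 is wider than 1.19:1, so the crop keeps the full width and trims the height.
Area ratio = (1.190)/(1.560) = 76.28%; the remaining 23.72% is cropped out.

23.7%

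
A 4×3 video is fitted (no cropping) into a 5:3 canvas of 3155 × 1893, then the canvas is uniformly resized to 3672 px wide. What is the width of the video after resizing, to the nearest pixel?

2938 px

In the 3155×1893 frame the video fills the height: width = 1893 × 4/3 ≈ 2524.00 px.
Resizing to 3672 px wide multiplies everything by 1.1639: 2524.00 → 2937.60 px.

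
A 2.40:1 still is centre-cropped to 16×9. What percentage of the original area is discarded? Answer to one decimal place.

The height stays; only width is cut (since 16×9 is narrower than 2.40:1).
Fraction kept = (1.778)/(2.400) ≈ 74.07%, so 25.93% is lost.

25.9%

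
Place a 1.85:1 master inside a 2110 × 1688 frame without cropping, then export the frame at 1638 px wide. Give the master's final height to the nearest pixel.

885 px

At 2110×1688 the master is width-limited, so height = 2110 / 1.850 ≈ 1140.54 px.
Resizing to 1638 px wide multiplies everything by 0.7763: 1140.54 → 885.41 px.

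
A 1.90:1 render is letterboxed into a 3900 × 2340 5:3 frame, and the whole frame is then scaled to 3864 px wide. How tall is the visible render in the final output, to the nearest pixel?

2034 px

At 3900×2340 the render is width-limited, so height = 3900 / 1.900 ≈ 2052.63 px.
The frame scales by 3864/3900 = 0.9908; 2052.63 × 0.9908 ≈ 2033.68 px.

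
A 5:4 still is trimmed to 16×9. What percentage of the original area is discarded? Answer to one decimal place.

29.7%

The width stays; only height is cut (since 16×9 is wider than 5:4).
Area ratio = (1.250)/(1.778) = 70.31%; the remaining 29.69% is cropped out.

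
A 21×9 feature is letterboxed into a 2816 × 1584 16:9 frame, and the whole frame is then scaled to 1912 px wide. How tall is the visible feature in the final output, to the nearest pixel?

At 2816×1584 the feature is width-limited, so height = 2816 × 9/21 ≈ 1206.86 px.
Scaling 2816 → 1912 is ×0.6790, so the height becomes 1206.86 × 0.6790 ≈ 819.43 px.

819 px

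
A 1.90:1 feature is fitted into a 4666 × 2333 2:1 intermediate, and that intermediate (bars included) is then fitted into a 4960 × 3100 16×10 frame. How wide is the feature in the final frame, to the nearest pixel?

First fit — 1.90:1 into 4666×2333 spans the height: 4432.70 × 2333.00.
Second fit — the 2:1 canvas into 4960×3100 spans the width: 4960.00 × 2480.00 (×1.0630 from 4666×2333).
So the feature's width is 4432.70 × 1.0630 ≈ 4712.00.

4712 px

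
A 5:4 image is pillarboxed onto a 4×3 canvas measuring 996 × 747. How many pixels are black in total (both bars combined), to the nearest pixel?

Since 1.250 < 1.333, the image is height-limited.
The image is 747 × 5/4 ≈ 933.7500 px wide.
996 − 933.7500 = 62.2500 px of bars.
That's 62.2500 × 747 ≈ 46501 black pixels.

46501 pixels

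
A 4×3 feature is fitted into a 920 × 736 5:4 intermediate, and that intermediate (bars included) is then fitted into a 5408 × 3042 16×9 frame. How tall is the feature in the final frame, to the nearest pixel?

First fit — 4×3 into 920×736 spans the width: 920.00 × 690.00.
The 5:4 canvas is height-limited in 5408×3042, giving 3802.50 × 3042.00; scale factor 4.1332.
So the feature's height is 690.00 × 4.1332 ≈ 2851.88.

2852 px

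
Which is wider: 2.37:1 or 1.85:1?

2.37:1

2.37 and 1.85; 2.37 > 1.85.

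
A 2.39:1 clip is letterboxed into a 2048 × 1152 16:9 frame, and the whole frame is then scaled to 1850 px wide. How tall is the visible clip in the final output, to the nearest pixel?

774 px

At 2048×1152 the clip is width-limited, so height = 2048 / 2.390 ≈ 856.90 px.
The frame scales by 1850/2048 = 0.9033; 856.90 × 0.9033 ≈ 774.06 px.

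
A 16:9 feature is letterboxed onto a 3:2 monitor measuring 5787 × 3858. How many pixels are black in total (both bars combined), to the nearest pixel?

16:9 is wider than 3:2, so it spans the full width.
Content height = 5787 × 9/16 ≈ 3255.1875 px.
3858 − 3255.1875 = 602.8125 px of bars.
Bar area = 602.8125 × 5787 ≈ 3488476 px.

3488476 pixels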